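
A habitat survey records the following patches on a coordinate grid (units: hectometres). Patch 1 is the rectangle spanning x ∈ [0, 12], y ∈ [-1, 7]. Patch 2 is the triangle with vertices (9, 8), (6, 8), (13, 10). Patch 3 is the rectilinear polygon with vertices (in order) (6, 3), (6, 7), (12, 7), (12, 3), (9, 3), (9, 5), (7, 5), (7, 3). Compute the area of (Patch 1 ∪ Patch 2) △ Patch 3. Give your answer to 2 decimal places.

79.00

|Patch 1 ∪ Patch 2| = 99.
|(Patch 1 ∪ Patch 2) ∩ Patch 3| = 20.
|(Patch 1 ∪ Patch 2) △ Patch 3| = 99 + 20 − 40 = 79.00.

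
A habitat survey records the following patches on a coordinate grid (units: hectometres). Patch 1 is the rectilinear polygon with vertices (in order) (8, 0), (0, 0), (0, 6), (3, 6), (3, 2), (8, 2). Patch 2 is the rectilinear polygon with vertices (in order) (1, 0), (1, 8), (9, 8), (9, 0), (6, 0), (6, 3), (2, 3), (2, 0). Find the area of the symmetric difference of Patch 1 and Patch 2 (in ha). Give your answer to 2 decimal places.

54.00

|Patch 1| = 28, |Patch 2| = 52, |Patch 1∩Patch 2| = 13.
|Patch 1 △ Patch 2| = |Patch 1| + |Patch 2| − 2·|Patch 1∩Patch 2| = 28 + 52 − 26 = 54.00.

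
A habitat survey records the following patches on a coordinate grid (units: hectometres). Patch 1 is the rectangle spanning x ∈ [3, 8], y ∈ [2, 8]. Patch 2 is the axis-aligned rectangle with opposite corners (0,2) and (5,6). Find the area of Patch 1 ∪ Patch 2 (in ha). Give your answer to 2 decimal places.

By inclusion–exclusion:
Individual areas: |Patch 1| = 30, |Patch 2| = 20.
|Patch 1∩Patch 2|: x∈[3,5], y∈[2,6] → 2·4 = 8.
|Patch 1 ∪ Patch 2| = 50 − 8 = 42.00.

42.00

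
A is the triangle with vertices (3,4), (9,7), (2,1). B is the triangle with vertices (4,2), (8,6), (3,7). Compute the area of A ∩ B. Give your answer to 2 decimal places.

The intersection is the polygon with vertices (7.286,6.143), (7.865,6.027), (3.878,2.61), (3.546,4.273).
By the shoelace formula its area is 4.64.

4.64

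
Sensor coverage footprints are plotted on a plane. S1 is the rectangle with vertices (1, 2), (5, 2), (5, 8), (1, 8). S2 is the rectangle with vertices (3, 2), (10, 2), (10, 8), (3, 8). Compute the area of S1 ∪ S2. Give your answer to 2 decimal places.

By inclusion–exclusion:
Individual areas: |S1| = 24, |S2| = 42.
|S1∩S2|: x∈[3,5], y∈[2,8] → 2·6 = 12.
|S1 ∪ S2| = 66 − 12 = 54.00.

54.00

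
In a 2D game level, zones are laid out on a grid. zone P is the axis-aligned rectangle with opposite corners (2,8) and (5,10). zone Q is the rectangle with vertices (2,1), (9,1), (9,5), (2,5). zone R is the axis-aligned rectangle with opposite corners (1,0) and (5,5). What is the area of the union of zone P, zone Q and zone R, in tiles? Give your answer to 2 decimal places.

42.00

By inclusion–exclusion:
Individual areas: |zone P| = 6, |zone Q| = 28, |zone R| = 20.
|zone P∩zone Q| = 0 (no overlap).
|zone P∩zone R| = 0 (no overlap).
|zone Q∩zone R|: x∈[2,5], y∈[1,5] → 3·4 = 12.
|zone P∩zone Q∩zone R| = 0.
|zone P ∪ zone Q ∪ zone R| = 54 − 12 + 0 = 42.00.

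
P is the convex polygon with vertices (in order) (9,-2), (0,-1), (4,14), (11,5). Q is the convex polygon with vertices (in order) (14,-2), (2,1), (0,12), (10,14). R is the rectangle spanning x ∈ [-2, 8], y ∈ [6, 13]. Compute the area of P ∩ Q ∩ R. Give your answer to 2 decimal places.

The intersection is the polygon with vertices (4.808,12.961), (8,8.857), (8,6), (1.867,6), (3.662,12.732).
By the shoelace formula its area is 29.56.

29.56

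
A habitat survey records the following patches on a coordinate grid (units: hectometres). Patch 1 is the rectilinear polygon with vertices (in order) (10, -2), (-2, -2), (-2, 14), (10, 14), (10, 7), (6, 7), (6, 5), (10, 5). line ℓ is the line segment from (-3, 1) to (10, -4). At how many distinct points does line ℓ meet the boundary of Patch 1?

2

The segment meets the boundary at (4.8,-2), (-2,0.615).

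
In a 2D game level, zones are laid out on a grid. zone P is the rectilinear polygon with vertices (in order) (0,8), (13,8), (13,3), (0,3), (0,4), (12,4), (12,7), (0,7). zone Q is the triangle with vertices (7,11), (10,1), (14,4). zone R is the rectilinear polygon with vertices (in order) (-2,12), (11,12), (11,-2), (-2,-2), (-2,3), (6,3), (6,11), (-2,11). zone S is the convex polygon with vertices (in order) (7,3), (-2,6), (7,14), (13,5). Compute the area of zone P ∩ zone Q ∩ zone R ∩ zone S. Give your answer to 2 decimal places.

2.57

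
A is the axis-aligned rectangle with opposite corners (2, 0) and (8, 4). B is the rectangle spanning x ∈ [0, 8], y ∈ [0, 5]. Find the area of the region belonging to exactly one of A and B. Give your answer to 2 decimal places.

|A∩B|: x∈[2,8], y∈[0,4] → 6·4 = 24.
|A △ B| = |A| + |B| − 2·|A∩B| = 24 + 40 − 48 = 16.00.

16.00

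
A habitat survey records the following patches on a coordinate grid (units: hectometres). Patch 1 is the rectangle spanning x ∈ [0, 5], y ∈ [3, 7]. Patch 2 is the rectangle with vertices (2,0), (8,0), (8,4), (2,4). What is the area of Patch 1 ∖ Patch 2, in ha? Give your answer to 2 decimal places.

17.00

|Patch 1∩Patch 2|: x∈[2,5], y∈[3,4] → 3·1 = 3.
|Patch 1| = 20.
|Patch 1 ∖ Patch 2| = |Patch 1| − |Patch 1∩Patch 2| = 20 − 3 = 17.00.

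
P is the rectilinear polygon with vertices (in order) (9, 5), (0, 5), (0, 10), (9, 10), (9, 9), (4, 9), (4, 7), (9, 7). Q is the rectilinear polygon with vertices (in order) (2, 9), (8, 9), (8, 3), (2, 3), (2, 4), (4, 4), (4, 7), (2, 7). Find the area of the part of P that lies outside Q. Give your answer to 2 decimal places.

23.00

|P| = 35, |P∩Q| = 12.
|P ∖ Q| = |P| − |P∩Q| = 35 − 12 = 23.00.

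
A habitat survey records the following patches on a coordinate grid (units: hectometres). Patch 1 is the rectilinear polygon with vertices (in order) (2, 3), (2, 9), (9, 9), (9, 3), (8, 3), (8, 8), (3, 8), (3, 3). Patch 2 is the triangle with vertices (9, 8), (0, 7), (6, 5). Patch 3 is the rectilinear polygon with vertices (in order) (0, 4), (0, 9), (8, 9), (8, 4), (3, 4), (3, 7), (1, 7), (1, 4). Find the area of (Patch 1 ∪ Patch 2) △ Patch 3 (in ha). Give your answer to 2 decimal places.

|Patch 1 ∪ Patch 2| = 27.4444.
|(Patch 1 ∪ Patch 2) ∩ Patch 3| = 16.9444.
|(Patch 1 ∪ Patch 2) △ Patch 3| = 27.4444 + 34 − 33.8889 = 27.56.

27.56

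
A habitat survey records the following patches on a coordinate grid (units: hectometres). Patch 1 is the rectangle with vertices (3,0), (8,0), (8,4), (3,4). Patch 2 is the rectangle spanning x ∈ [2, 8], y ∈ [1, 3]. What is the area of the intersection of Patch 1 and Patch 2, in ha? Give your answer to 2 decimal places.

|Patch 1∩Patch 2|: x∈[3,8], y∈[1,3] → 5·2 = 10.

10.00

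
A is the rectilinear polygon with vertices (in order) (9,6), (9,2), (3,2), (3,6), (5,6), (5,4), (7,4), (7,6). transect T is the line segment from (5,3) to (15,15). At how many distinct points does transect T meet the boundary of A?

The segment meets the boundary at (7.5,6), (7,5.4), (5.833,4).

3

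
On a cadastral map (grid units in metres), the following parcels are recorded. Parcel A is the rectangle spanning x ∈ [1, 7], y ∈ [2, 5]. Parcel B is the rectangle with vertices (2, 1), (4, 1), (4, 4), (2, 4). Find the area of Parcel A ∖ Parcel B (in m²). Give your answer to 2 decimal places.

14.00

|Parcel A∩Parcel B|: x∈[2,4], y∈[2,4] → 2·2 = 4.
|Parcel A| = 18.
|Parcel A ∖ Parcel B| = |Parcel A| − |Parcel A∩Parcel B| = 18 − 4 = 14.00.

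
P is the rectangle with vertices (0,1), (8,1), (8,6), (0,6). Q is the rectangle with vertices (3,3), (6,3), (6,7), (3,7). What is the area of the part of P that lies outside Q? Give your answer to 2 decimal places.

31.00

|P∩Q|: x∈[3,6], y∈[3,6] → 3·3 = 9.
|P| = 40.
|P ∖ Q| = |P| − |P∩Q| = 40 − 9 = 31.00.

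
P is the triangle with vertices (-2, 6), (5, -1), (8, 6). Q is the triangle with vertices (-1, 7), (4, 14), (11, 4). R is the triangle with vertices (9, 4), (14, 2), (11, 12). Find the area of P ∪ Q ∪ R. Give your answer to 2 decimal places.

By inclusion–exclusion:
Individual areas: |P| = 35, |Q| = 49.5, |R| = 22.
|P∩Q| = 2.8226.
|P∩R| = 0.
|Q∩R| = 1.6347.
|P∩Q∩R| = 0.
|P ∪ Q ∪ R| = 106.5 − 4.4573 + 0 = 102.04.

102.04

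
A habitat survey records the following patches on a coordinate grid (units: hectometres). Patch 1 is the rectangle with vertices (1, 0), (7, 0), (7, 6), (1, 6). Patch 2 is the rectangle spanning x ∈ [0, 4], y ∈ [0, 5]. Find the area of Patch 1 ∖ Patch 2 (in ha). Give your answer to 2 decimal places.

21.00

|Patch 1∩Patch 2|: x∈[1,4], y∈[0,5] → 3·5 = 15.
|Patch 1| = 36.
|Patch 1 ∖ Patch 2| = |Patch 1| − |Patch 1∩Patch 2| = 36 − 15 = 21.00.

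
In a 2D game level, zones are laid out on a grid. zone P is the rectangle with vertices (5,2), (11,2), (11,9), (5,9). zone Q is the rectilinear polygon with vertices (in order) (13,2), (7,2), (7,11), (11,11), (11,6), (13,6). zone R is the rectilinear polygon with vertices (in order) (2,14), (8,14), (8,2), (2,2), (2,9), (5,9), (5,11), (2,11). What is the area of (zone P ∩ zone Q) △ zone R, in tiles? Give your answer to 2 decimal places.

|zone P ∩ zone Q| = 28.
|(zone P ∩ zone Q) ∩ zone R| = 7.
|(zone P ∩ zone Q) △ zone R| = 28 + 66 − 14 = 80.00.

80.00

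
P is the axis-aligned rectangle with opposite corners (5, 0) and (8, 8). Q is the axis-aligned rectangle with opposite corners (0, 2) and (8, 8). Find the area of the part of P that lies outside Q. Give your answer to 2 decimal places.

6.00

|P∩Q|: x∈[5,8], y∈[2,8] → 3·6 = 18.
|P| = 24.
|P ∖ Q| = |P| − |P∩Q| = 24 − 18 = 6.00.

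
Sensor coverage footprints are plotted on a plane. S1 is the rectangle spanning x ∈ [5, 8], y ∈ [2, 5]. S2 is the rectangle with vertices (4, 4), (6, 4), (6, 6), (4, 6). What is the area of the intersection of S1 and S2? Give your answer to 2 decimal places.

|S1∩S2|: x∈[5,6], y∈[4,5] → 1·1 = 1.

1.00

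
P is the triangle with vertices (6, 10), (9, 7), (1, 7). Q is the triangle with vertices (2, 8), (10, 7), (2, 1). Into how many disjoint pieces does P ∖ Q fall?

P ∖ Q splits into 2 disjoint pieces (area 7.8818, area 0.3).

2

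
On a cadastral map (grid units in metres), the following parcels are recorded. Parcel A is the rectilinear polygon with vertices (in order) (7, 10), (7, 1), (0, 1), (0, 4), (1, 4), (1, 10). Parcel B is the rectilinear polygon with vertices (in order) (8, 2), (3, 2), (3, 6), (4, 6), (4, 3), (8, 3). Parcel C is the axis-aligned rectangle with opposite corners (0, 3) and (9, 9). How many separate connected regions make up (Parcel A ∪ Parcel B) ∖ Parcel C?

2

(Parcel A ∪ Parcel B) ∖ Parcel C splits into 2 disjoint pieces (area 15, area 6).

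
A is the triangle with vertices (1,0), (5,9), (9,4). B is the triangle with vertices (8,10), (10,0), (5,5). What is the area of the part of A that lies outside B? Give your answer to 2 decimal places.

|A| = 28, |A∩B| = 8.2571.
|A ∖ B| = |A| − |A∩B| = 28 − 8.2571 = 19.74.

19.74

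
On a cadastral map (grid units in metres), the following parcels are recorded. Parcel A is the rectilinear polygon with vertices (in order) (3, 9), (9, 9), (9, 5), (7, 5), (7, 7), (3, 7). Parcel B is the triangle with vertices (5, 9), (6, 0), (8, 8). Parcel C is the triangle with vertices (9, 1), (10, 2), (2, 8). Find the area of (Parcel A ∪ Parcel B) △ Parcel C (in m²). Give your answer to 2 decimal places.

|Parcel A ∪ Parcel B| = 23.8472.
|(Parcel A ∪ Parcel B) ∩ Parcel C| = 1.5884.
|(Parcel A ∪ Parcel B) △ Parcel C| = 23.8472 + 7 − 3.1768 = 27.67.

27.67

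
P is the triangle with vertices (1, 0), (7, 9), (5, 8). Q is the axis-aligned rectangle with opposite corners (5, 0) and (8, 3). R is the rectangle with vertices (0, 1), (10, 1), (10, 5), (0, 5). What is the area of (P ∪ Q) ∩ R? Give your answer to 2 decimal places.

8.00

|P ∪ Q| = 15.
|(P ∪ Q) ∩ R| = 8.00.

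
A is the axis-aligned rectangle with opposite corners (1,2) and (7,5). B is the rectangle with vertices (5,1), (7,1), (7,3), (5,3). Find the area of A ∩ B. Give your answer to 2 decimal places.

|A∩B|: x∈[5,7], y∈[2,3] → 2·1 = 2.

2.00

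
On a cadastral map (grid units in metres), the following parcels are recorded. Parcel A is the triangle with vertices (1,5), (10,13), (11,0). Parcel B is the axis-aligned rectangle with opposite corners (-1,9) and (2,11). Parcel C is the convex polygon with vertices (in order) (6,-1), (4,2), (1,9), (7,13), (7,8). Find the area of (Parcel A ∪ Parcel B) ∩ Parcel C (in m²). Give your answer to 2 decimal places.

|Parcel A ∪ Parcel B| = 68.5.
|(Parcel A ∪ Parcel B) ∩ Parcel C| = 21.56.

21.56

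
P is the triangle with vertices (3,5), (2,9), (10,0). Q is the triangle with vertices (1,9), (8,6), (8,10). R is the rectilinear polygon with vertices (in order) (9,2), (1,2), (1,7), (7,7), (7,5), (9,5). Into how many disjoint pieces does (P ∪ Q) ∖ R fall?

(P ∪ Q) ∖ R splits into 2 disjoint pieces (area 14.7907, area 1.0222).

2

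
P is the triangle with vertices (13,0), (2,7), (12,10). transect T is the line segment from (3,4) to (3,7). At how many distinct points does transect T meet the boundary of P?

The segment meets the boundary at (3,6.364).

1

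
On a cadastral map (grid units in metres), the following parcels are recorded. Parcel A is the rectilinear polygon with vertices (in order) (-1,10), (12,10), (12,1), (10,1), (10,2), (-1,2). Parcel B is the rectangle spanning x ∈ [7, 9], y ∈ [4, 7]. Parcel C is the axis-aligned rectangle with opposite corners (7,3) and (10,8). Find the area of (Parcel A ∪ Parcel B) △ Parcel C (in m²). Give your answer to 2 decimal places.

|Parcel A ∪ Parcel B| = 106.
|(Parcel A ∪ Parcel B) ∩ Parcel C| = 15.
|(Parcel A ∪ Parcel B) △ Parcel C| = 106 + 15 − 30 = 91.00.

91.00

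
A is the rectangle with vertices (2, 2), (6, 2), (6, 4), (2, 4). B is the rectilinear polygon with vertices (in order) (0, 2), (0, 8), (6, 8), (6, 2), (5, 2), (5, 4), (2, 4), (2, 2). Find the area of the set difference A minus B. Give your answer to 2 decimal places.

|A| = 8, |A∩B| = 2.
|A ∖ B| = |A| − |A∩B| = 8 − 2 = 6.00.

6.00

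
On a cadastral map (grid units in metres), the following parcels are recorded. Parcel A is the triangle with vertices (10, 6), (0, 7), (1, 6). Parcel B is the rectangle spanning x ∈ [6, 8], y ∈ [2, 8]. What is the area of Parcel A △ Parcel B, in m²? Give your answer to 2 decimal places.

|Parcel A| = 4.5, |Parcel B| = 12, |Parcel A∩Parcel B| = 0.6.
|Parcel A △ Parcel B| = |Parcel A| + |Parcel B| − 2·|Parcel A∩Parcel B| = 4.5 + 12 − 1.2 = 15.30.

15.30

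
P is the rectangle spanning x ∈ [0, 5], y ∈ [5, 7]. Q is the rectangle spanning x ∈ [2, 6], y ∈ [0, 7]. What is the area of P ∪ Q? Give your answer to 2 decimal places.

By inclusion–exclusion:
Individual areas: |P| = 10, |Q| = 28.
|P∩Q|: x∈[2,5], y∈[5,7] → 3·2 = 6.
|P ∪ Q| = 38 − 6 = 32.00.

32.00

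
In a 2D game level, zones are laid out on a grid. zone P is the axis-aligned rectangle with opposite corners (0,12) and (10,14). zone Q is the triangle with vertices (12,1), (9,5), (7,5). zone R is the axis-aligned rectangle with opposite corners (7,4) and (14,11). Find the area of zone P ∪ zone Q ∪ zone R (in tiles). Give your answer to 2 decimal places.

71.25

By inclusion–exclusion:
Individual areas: |zone P| = 20, |zone Q| = 4, |zone R| = 49.
|zone P∩zone Q| = 0.
|zone P∩zone R| = 0 (no overlap).
|zone Q∩zone R| = 1.75.
|zone P∩zone Q∩zone R| = 0.
|zone P ∪ zone Q ∪ zone R| = 73 − 1.75 + 0 = 71.25.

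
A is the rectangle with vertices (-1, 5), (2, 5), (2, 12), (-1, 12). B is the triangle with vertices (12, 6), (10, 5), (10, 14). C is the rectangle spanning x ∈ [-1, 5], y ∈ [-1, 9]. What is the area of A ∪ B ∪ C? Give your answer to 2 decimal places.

78.00

By inclusion–exclusion:
Individual areas: |A| = 21, |B| = 9, |C| = 60.
|A∩B| = 0.
|A∩C|: x∈[-1,2], y∈[5,9] → 3·4 = 12.
|B∩C| = 0.
|A∩B∩C| = 0.
|A ∪ B ∪ C| = 90 − 12 + 0 = 78.00.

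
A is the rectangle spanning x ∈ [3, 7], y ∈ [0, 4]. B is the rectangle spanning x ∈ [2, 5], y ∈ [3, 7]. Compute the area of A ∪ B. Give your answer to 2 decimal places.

By inclusion–exclusion:
Individual areas: |A| = 16, |B| = 12.
|A∩B|: x∈[3,5], y∈[3,4] → 2·1 = 2.
|A ∪ B| = 28 − 2 = 26.00.

26.00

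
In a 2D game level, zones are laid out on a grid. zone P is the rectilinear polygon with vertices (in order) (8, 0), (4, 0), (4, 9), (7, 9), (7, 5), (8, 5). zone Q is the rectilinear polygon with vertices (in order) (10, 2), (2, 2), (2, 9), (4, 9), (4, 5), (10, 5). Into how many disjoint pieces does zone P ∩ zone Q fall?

zone P ∩ zone Q is a single connected region.

1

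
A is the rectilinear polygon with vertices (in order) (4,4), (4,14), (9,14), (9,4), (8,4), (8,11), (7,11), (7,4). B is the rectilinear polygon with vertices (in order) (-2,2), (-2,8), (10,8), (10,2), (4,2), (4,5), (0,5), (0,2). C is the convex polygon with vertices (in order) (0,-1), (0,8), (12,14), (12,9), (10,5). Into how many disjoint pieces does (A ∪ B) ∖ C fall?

(A ∪ B) ∖ C splits into 3 disjoint pieces (area 12, area 13.75, area 7.5).

3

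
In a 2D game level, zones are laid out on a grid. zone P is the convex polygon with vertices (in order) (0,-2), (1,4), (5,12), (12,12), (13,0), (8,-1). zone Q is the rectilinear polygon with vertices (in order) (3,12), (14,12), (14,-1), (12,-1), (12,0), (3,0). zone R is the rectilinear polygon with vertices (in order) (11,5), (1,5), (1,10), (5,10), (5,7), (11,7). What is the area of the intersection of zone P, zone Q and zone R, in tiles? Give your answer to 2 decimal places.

The intersection is the polygon with vertices (3,8), (4,10), (5,10), (5,7), (11,7), (11,5), (3,5).
By the shoelace formula its area is 21.00.

21.00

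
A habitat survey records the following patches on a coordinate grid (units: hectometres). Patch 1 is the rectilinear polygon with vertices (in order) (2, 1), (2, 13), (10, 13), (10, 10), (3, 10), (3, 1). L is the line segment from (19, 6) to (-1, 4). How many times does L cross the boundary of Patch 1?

The segment meets the boundary at (2,4.3), (3,4.4).

2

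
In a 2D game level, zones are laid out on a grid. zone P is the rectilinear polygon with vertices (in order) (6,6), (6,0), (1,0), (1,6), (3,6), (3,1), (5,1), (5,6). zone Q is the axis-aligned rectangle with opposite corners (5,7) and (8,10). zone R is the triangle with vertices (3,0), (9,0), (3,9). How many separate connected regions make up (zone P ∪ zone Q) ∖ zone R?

3

(zone P ∪ zone Q) ∖ zone R splits into 3 disjoint pieces (area 0.75, area 12, area 9).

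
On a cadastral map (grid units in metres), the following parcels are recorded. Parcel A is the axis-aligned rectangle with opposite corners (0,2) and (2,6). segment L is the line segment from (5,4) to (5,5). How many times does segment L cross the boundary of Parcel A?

The segment lies entirely outside Parcel A and never meets its boundary.

0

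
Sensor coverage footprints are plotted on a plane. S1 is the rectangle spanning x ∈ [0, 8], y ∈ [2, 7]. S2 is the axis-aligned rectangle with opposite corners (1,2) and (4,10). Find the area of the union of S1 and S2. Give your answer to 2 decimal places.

By inclusion–exclusion:
Individual areas: |S1| = 40, |S2| = 24.
|S1∩S2|: x∈[1,4], y∈[2,7] → 3·5 = 15.
|S1 ∪ S2| = 64 − 15 = 49.00.

49.00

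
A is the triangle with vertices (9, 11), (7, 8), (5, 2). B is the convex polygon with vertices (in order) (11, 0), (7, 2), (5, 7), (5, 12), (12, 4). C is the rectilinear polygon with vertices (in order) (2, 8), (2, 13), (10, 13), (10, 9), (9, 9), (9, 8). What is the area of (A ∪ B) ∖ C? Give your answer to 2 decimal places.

34.36

|A ∪ B| = 41.8923.
|(A ∪ B) ∩ C| = 7.5334.
|(A ∪ B) ∖ C| = 41.8923 − 7.5334 = 34.36.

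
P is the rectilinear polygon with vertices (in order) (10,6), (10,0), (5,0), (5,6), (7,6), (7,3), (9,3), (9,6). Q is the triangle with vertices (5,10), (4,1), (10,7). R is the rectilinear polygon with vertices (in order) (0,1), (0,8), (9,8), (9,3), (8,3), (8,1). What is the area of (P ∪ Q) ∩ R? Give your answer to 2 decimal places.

25.64

|P ∪ Q| = 42.
|(P ∪ Q) ∩ R| = 25.64.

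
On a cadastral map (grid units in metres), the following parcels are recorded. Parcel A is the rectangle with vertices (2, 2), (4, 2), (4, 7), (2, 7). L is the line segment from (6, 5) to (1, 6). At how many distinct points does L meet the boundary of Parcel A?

The segment meets the boundary at (2,5.8), (4,5.4).

2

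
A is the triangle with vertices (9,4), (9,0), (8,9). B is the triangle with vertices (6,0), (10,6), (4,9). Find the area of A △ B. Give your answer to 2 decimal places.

24.31

|A| = 2, |B| = 24, |A∩B| = 0.8458.
|A △ B| = |A| + |B| − 2·|A∩B| = 2 + 24 − 1.6916 = 24.31.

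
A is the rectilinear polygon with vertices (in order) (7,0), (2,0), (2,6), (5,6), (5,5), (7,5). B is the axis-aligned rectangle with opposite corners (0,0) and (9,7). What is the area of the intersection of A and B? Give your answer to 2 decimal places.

The intersection is the polygon with vertices (2,0), (2,6), (5,6), (5,5), (7,5), (7,0).
By the shoelace formula its area is 28.00.

28.00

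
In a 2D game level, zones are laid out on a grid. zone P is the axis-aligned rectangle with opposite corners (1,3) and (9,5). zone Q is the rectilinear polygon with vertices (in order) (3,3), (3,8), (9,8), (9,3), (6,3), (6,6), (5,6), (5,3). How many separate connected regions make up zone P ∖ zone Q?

2

zone P ∖ zone Q splits into 2 disjoint pieces (area 2, area 4).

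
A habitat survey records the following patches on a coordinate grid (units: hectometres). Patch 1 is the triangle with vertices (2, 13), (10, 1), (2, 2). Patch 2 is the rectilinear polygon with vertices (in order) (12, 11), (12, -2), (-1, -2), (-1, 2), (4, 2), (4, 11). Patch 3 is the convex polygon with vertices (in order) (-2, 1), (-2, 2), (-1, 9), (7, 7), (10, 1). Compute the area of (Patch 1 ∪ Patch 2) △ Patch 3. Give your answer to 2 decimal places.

122.25

|Patch 1 ∪ Patch 2| = 143.
|(Patch 1 ∪ Patch 2) ∩ Patch 3| = 45.125.
|(Patch 1 ∪ Patch 2) △ Patch 3| = 143 + 69.5 − 90.25 = 122.25.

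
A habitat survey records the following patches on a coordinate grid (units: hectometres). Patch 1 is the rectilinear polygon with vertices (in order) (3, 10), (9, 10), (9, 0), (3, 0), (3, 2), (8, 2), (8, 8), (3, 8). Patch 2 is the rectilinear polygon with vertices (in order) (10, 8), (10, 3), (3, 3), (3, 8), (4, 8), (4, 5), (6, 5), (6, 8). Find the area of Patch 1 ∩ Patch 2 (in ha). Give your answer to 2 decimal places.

5.00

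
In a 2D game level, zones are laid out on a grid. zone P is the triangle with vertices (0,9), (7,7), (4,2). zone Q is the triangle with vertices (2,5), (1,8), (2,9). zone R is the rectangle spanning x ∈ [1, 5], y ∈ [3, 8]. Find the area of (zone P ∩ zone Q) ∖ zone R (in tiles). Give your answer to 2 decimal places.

|zone P ∩ zone Q| = 1.773.
|(zone P ∩ zone Q) ∩ zone R| = 1.4.
|(zone P ∩ zone Q) ∖ zone R| = 1.773 − 1.4 = 0.37.

0.37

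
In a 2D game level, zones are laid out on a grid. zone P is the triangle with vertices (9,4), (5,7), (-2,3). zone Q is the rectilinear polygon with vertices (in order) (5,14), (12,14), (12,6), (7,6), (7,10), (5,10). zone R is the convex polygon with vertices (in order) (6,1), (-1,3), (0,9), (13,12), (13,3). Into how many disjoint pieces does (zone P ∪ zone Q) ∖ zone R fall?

(zone P ∪ zone Q) ∖ zone R splits into 2 disjoint pieces (area 0.2696, area 21.2692).

2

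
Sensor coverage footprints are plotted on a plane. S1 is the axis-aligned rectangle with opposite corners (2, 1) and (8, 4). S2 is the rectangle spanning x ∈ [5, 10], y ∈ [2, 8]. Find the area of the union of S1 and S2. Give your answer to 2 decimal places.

By inclusion–exclusion:
Individual areas: |S1| = 18, |S2| = 30.
|S1∩S2|: x∈[5,8], y∈[2,4] → 3·2 = 6.
|S1 ∪ S2| = 48 − 6 = 42.00.

42.00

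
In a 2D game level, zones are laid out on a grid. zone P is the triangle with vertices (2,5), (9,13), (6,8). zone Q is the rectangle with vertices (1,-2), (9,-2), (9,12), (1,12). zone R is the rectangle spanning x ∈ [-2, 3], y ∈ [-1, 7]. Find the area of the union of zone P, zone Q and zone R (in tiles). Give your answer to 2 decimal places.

By inclusion–exclusion:
Individual areas: |zone P| = 5.5, |zone Q| = 112, |zone R| = 40.
|zone P∩zone Q| = 5.3625.
|zone P∩zone R| = 0.1964.
|zone Q∩zone R|: x∈[1,3], y∈[-1,7] → 2·8 = 16.
|zone P∩zone Q∩zone R| = 0.1964.
|zone P ∪ zone Q ∪ zone R| = 157.5 − 21.5589 + 0.1964 = 136.14.

136.14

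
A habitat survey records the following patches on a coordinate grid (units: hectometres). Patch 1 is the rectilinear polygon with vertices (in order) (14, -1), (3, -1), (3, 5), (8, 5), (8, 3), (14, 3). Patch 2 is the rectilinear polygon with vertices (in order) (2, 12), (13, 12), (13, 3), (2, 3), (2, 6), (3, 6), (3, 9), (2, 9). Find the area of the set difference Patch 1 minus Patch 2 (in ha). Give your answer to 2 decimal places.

44.00

|Patch 1| = 54, |Patch 1∩Patch 2| = 10.
|Patch 1 ∖ Patch 2| = |Patch 1| − |Patch 1∩Patch 2| = 54 − 10 = 44.00.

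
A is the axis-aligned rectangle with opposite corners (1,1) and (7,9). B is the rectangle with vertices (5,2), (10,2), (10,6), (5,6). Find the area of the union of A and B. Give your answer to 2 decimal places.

60.00

By inclusion–exclusion:
Individual areas: |A| = 48, |B| = 20.
|A∩B|: x∈[5,7], y∈[2,6] → 2·4 = 8.
|A ∪ B| = 68 − 8 = 60.00.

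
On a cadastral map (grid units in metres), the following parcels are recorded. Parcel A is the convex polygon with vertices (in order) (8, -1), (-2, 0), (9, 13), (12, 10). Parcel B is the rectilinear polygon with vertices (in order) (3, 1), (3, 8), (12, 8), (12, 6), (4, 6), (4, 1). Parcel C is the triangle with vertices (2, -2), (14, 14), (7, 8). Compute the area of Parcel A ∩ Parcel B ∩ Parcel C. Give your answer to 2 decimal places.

4.75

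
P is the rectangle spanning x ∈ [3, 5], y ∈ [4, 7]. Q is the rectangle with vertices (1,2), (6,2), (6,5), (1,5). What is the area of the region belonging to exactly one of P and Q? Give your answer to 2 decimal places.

|P∩Q|: x∈[3,5], y∈[4,5] → 2·1 = 2.
|P △ Q| = |P| + |Q| − 2·|P∩Q| = 6 + 15 − 4 = 17.00.

17.00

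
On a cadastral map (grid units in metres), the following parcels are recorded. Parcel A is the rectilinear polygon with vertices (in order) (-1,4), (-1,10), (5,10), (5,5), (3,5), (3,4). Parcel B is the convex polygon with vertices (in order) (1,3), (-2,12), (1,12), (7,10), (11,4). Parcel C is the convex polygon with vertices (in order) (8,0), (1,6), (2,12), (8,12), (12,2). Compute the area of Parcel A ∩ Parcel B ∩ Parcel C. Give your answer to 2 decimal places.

18.38

The intersection is the polygon with vertices (5,10), (5,5), (3,5), (3,4.286), (1,6), (1.667,10).
By the shoelace formula its area is 18.38.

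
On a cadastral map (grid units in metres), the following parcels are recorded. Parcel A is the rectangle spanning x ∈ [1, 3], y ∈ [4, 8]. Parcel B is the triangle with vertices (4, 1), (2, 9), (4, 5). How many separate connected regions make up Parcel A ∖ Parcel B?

Parcel A ∖ Parcel B splits into 2 disjoint pieces (area 6.875, area 0.25).

2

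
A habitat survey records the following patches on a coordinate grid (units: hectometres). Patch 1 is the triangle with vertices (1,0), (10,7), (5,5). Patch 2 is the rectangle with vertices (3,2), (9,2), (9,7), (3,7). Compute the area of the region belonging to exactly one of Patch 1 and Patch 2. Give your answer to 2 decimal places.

24.02

|Patch 1| = 8.5, |Patch 2| = 30, |Patch 1∩Patch 2| = 7.2397.
|Patch 1 △ Patch 2| = |Patch 1| + |Patch 2| − 2·|Patch 1∩Patch 2| = 8.5 + 30 − 14.4794 = 24.02.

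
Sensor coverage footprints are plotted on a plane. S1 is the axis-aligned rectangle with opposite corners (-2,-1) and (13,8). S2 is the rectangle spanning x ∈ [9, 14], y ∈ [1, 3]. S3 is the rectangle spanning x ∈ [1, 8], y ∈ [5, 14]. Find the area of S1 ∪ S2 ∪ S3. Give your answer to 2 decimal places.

By inclusion–exclusion:
Individual areas: |S1| = 135, |S2| = 10, |S3| = 63.
|S1∩S2|: x∈[9,13], y∈[1,3] → 4·2 = 8.
|S1∩S3|: x∈[1,8], y∈[5,8] → 7·3 = 21.
|S2∩S3| = 0 (no overlap).
|S1∩S2∩S3| = 0.
|S1 ∪ S2 ∪ S3| = 208 − 29 + 0 = 179.00.

179.00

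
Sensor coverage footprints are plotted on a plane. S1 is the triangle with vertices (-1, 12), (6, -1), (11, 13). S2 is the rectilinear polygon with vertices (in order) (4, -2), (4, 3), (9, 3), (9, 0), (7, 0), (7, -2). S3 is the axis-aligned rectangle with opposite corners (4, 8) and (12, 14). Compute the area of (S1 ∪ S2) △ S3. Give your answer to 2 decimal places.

|S1 ∪ S2| = 95.3571.
|(S1 ∪ S2) ∩ S3| = 28.494.
|(S1 ∪ S2) △ S3| = 95.3571 + 48 − 56.9881 = 86.37.

86.37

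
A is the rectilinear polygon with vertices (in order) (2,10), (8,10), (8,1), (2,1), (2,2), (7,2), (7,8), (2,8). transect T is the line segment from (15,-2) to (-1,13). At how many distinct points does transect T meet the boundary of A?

The segment meets the boundary at (4.333,8), (7,5.5), (8,4.562), (2.2,10).

4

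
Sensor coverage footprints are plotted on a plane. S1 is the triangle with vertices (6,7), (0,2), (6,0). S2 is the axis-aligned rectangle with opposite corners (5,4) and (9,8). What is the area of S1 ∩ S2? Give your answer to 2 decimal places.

2.58

The intersection is the polygon with vertices (6,7), (6,4), (5,4), (5,6.167).
By the shoelace formula its area is 2.58.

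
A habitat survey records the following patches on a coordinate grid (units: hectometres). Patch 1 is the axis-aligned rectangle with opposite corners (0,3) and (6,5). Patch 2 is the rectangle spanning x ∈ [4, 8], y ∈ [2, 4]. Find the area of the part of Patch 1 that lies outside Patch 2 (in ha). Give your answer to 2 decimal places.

10.00

|Patch 1∩Patch 2|: x∈[4,6], y∈[3,4] → 2·1 = 2.
|Patch 1| = 12.
|Patch 1 ∖ Patch 2| = |Patch 1| − |Patch 1∩Patch 2| = 12 − 2 = 10.00.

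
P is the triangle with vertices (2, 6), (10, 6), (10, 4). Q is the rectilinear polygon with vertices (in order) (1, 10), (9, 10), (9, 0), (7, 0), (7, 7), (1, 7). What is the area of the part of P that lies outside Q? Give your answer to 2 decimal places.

5.00

|P| = 8, |P∩Q| = 3.
|P ∖ Q| = |P| − |P∩Q| = 8 − 3 = 5.00.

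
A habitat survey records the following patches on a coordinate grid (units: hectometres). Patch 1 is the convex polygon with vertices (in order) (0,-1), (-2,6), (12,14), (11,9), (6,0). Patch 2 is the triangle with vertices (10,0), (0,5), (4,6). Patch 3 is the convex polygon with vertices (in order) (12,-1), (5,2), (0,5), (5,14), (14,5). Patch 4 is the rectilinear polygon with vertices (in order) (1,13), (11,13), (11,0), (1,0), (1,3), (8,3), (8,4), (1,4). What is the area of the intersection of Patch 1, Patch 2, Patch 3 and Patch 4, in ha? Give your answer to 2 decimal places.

9.11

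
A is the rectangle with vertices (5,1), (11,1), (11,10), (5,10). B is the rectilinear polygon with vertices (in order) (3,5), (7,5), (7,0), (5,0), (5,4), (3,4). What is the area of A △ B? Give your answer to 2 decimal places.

50.00

|A| = 54, |B| = 12, |A∩B| = 8.
|A △ B| = |A| + |B| − 2·|A∩B| = 54 + 12 − 16 = 50.00.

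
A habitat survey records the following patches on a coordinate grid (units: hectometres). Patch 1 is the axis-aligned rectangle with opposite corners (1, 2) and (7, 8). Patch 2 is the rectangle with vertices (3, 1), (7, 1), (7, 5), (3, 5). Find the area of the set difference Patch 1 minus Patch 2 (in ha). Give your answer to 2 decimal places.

24.00

|Patch 1∩Patch 2|: x∈[3,7], y∈[2,5] → 4·3 = 12.
|Patch 1| = 36.
|Patch 1 ∖ Patch 2| = |Patch 1| − |Patch 1∩Patch 2| = 36 − 12 = 24.00.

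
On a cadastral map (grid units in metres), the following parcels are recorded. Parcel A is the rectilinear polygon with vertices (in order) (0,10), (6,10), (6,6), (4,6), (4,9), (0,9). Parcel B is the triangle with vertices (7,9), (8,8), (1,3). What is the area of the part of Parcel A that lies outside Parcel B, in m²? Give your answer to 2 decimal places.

|Parcel A| = 12, |Parcel A∩Parcel B| = 1.7714.
|Parcel A ∖ Parcel B| = |Parcel A| − |Parcel A∩Parcel B| = 12 − 1.7714 = 10.23.

10.23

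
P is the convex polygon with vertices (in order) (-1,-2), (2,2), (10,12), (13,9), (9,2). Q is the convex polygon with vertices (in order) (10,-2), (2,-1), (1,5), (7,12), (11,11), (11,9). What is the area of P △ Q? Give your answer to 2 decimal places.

|P| = 65.5, |Q| = 103.5, |P∩Q| = 55.1858.
|P △ Q| = |P| + |Q| − 2·|P∩Q| = 65.5 + 103.5 − 110.3717 = 58.63.

58.63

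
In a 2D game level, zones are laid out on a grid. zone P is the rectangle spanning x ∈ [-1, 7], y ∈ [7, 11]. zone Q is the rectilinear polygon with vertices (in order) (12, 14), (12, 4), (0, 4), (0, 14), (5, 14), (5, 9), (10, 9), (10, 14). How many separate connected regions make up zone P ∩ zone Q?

1

zone P ∩ zone Q is a single connected region.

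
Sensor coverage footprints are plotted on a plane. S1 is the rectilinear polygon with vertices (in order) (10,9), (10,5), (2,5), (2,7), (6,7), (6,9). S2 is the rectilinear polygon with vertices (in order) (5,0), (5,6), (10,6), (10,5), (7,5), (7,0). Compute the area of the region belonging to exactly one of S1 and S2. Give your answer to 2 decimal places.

29.00

|S1| = 24, |S2| = 15, |S1∩S2| = 5.
|S1 △ S2| = |S1| + |S2| − 2·|S1∩S2| = 24 + 15 − 10 = 29.00.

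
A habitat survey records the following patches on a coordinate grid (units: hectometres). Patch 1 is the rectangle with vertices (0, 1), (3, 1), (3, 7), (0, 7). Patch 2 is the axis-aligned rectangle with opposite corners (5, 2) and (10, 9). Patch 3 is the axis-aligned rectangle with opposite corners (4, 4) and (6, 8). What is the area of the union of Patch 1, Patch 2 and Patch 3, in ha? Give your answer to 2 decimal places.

57.00

By inclusion–exclusion:
Individual areas: |Patch 1| = 18, |Patch 2| = 35, |Patch 3| = 8.
|Patch 1∩Patch 2| = 0 (no overlap).
|Patch 1∩Patch 3| = 0 (no overlap).
|Patch 2∩Patch 3|: x∈[5,6], y∈[4,8] → 1·4 = 4.
|Patch 1∩Patch 2∩Patch 3| = 0.
|Patch 1 ∪ Patch 2 ∪ Patch 3| = 61 − 4 + 0 = 57.00.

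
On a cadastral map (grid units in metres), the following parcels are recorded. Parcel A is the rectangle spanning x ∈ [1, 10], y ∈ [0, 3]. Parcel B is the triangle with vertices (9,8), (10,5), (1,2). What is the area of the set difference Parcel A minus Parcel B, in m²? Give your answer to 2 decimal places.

26.17

|Parcel A| = 27, |Parcel A∩Parcel B| = 0.8333.
|Parcel A ∖ Parcel B| = |Parcel A| − |Parcel A∩Parcel B| = 27 − 0.8333 = 26.17.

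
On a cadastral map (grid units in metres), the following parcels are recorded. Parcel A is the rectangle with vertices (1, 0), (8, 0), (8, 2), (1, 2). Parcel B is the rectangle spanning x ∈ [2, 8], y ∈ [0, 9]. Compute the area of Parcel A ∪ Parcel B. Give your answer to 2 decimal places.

By inclusion–exclusion:
Individual areas: |Parcel A| = 14, |Parcel B| = 54.
|Parcel A∩Parcel B|: x∈[2,8], y∈[0,2] → 6·2 = 12.
|Parcel A ∪ Parcel B| = 68 − 12 = 56.00.

56.00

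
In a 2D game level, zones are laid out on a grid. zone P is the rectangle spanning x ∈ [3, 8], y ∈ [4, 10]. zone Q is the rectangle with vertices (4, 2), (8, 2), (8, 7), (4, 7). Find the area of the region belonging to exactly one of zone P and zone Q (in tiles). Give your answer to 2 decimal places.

26.00

|zone P∩zone Q|: x∈[4,8], y∈[4,7] → 4·3 = 12.
|zone P △ zone Q| = |zone P| + |zone Q| − 2·|zone P∩zone Q| = 30 + 20 − 24 = 26.00.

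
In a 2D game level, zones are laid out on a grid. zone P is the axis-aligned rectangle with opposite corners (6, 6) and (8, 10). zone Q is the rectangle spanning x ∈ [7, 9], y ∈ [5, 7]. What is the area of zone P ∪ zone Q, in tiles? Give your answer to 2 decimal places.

11.00

By inclusion–exclusion:
Individual areas: |zone P| = 8, |zone Q| = 4.
|zone P∩zone Q|: x∈[7,8], y∈[6,7] → 1·1 = 1.
|zone P ∪ zone Q| = 12 − 1 = 11.00.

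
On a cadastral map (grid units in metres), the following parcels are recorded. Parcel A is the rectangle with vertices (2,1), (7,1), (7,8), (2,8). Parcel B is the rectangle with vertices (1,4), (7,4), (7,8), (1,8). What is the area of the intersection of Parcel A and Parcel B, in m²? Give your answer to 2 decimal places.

|Parcel A∩Parcel B|: x∈[2,7], y∈[4,8] → 5·4 = 20.

20.00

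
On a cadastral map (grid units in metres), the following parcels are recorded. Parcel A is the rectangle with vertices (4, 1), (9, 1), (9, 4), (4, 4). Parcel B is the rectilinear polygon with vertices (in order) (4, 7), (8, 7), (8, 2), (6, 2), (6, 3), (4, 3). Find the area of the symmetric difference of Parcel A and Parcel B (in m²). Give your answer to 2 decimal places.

|Parcel A| = 15, |Parcel B| = 18, |Parcel A∩Parcel B| = 6.
|Parcel A △ Parcel B| = |Parcel A| + |Parcel B| − 2·|Parcel A∩Parcel B| = 15 + 18 − 12 = 21.00.

21.00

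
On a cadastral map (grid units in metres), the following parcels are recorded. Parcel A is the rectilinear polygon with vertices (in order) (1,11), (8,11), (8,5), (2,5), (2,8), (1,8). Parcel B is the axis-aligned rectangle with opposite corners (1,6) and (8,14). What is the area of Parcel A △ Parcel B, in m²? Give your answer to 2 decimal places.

|Parcel A| = 39, |Parcel B| = 56, |Parcel A∩Parcel B| = 33.
|Parcel A △ Parcel B| = |Parcel A| + |Parcel B| − 2·|Parcel A∩Parcel B| = 39 + 56 − 66 = 29.00.

29.00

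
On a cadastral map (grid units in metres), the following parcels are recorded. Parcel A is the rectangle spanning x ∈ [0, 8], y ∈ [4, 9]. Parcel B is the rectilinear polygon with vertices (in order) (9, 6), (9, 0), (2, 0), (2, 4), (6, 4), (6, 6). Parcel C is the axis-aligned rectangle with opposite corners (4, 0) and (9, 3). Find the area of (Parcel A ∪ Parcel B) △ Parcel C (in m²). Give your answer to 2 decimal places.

|Parcel A ∪ Parcel B| = 70.
|(Parcel A ∪ Parcel B) ∩ Parcel C| = 15.
|(Parcel A ∪ Parcel B) △ Parcel C| = 70 + 15 − 30 = 55.00.

55.00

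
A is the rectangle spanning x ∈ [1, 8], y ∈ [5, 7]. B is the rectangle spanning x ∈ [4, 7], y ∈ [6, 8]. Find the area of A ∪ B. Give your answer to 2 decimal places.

17.00

By inclusion–exclusion:
Individual areas: |A| = 14, |B| = 6.
|A∩B|: x∈[4,7], y∈[6,7] → 3·1 = 3.
|A ∪ B| = 20 − 3 = 17.00.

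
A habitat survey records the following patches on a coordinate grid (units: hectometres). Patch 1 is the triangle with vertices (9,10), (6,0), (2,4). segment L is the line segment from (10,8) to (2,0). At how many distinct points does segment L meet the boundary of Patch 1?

2

The segment meets the boundary at (4,2), (7.714,5.714).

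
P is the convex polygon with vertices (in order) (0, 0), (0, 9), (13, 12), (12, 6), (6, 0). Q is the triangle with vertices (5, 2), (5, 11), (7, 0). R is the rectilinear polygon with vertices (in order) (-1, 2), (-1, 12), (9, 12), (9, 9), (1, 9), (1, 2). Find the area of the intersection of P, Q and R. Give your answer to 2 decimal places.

The intersection is the polygon with vertices (5.364,9), (5,9), (5,10.154), (5.148,10.188).
By the shoelace formula its area is 0.30.

0.30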